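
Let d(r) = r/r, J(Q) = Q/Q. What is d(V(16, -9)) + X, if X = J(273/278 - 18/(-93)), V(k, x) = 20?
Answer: 2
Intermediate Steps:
J(Q) = 1
d(r) = 1
X = 1
d(V(16, -9)) + X = 1 + 1 = 2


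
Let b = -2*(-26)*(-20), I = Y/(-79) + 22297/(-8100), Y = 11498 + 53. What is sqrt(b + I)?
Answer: I*sqrt(60104824477)/7110 ≈ 34.481*I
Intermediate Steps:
Y = 11551
I = -95324563/639900 (I = 11551/(-79) + 22297/(-8100) = 11551*(-1/79) + 22297*(-1/8100) = -11551/79 - 22297/8100 = -95324563/639900 ≈ -148.97)
b = -1040 (b = 52*(-20) = -1040)
sqrt(b + I) = sqrt(-1040 - 95324563/639900) = sqrt(-760820563/639900) = I*sqrt(60104824477)/7110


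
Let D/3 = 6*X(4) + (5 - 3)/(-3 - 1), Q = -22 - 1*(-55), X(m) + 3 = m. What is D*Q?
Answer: 1089/2 ≈ 544.50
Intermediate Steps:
X(m) = -3 + m
Q = 33 (Q = -22 + 55 = 33)
D = 33/2 (D = 3*(6*(-3 + 4) + (5 - 3)/(-3 - 1)) = 3*(6*1 + 2/(-4)) = 3*(6 + 2*(-1/4)) = 3*(6 - 1/2) = 3*(11/2) = 33/2 ≈ 16.500)
D*Q = (33/2)*33 = 1089/2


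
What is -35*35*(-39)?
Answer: 47775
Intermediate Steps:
-35*35*(-39) = -1225*(-39) = 47775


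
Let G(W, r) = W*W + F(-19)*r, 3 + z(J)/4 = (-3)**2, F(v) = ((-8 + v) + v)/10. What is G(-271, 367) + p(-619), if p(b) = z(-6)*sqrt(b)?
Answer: 358764/5 + 24*I*sqrt(619) ≈ 71753.0 + 597.11*I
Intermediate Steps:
F(v) = -4/5 + v/5 (F(v) = (-8 + 2*v)*(1/10) = -4/5 + v/5)
z(J) = 24 (z(J) = -12 + 4*(-3)**2 = -12 + 4*9 = -12 + 36 = 24)
p(b) = 24*sqrt(b)
G(W, r) = W**2 - 23*r/5 (G(W, r) = W*W + (-4/5 + (1/5)*(-19))*r = W**2 + (-4/5 - 19/5)*r = W**2 - 23*r/5)
G(-271, 367) + p(-619) = ((-271)**2 - 23/5*367) + 24*sqrt(-619) = (73441 - 8441/5) + 24*(I*sqrt(619)) = 358764/5 + 24*I*sqrt(619)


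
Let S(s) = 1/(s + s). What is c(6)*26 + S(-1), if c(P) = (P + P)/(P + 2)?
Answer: 77/2 ≈ 38.500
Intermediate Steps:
c(P) = 2*P/(2 + P) (c(P) = (2*P)/(2 + P) = 2*P/(2 + P))
S(s) = 1/(2*s)
c(6)*26 + S(-1) = (2*6/(2 + 6))*26 + (½)/(-1) = (2*6/8)*26 + (½)*(-1) = (2*6*(⅛))*26 - ½ = (3/2)*26 - ½ = 39 - ½ = 77/2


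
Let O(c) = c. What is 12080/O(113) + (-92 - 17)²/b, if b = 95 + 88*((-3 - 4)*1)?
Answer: 4951127/58873 ≈ 84.098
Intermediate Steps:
b = -521 (b = 95 + 88*(-7*1) = 95 + 88*(-7) = 95 - 616 = -521)
12080/O(113) + (-92 - 17)²/b = 12080/113 + (-92 - 17)²/(-521) = 12080*(1/113) + (-109)²*(-1/521) = 12080/113 + 11881*(-1/521) = 12080/113 - 11881/521 = 4951127/58873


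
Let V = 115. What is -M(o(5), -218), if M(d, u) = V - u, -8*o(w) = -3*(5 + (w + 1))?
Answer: -333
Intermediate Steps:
o(w) = 9/4 + 3*w/8 (o(w) = -(-3)*(5 + (w + 1))/8 = -(-3)*(5 + (1 + w))/8 = -(-3)*(6 + w)/8 = -(-18 - 3*w)/8 = 9/4 + 3*w/8)
M(d, u) = 115 - u
-M(o(5), -218) = -(115 - 1*(-218)) = -(115 + 218) = -1*333 = -333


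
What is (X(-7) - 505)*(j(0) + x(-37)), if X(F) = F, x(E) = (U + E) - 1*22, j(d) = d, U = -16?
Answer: 38400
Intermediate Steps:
x(E) = -38 + E (x(E) = (-16 + E) - 1*22 = (-16 + E) - 22 = -38 + E)
(X(-7) - 505)*(j(0) + x(-37)) = (-7 - 505)*(0 + (-38 - 37)) = -512*(0 - 75) = -512*(-75) = 38400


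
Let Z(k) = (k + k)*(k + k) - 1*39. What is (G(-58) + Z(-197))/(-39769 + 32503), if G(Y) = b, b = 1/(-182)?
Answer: -28245853/1322412 ≈ -21.359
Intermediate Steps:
b = -1/182 ≈ -0.0054945
G(Y) = -1/182
Z(k) = -39 + 4*k² (Z(k) = (2*k)*(2*k) - 39 = 4*k² - 39 = -39 + 4*k²)
(G(-58) + Z(-197))/(-39769 + 32503) = (-1/182 + (-39 + 4*(-197)²))/(-39769 + 32503) = (-1/182 + (-39 + 4*38809))/(-7266) = (-1/182 + (-39 + 155236))*(-1/7266) = (-1/182 + 155197)*(-1/7266) = (28245853/182)*(-1/7266) = -28245853/1322412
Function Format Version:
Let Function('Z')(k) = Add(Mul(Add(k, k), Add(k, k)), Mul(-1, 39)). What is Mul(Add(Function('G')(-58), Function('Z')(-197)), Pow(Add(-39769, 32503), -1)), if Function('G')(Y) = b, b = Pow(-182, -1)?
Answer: Rational(-28245853, 1322412) ≈ -21.359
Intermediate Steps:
b = Rational(-1, 182) ≈ -0.0054945
Function('G')(Y) = Rational(-1, 182)
Function('Z')(k) = Add(-39, Mul(4, Pow(k, 2))) (Function('Z')(k) = Add(Mul(Mul(2, k), Mul(2, k)), -39) = Add(Mul(4, Pow(k, 2)), -39) = Add(-39, Mul(4, Pow(k, 2))))
Mul(Add(Function('G')(-58), Function('Z')(-197)), Pow(Add(-39769, 32503), -1)) = Mul(Add(Rational(-1, 182), Add(-39, Mul(4, Pow(-197, 2)))), Pow(Add(-39769, 32503), -1)) = Mul(Add(Rational(-1, 182), Add(-39, Mul(4, 38809))), Pow(-7266, -1)) = Mul(Add(Rational(-1, 182), Add(-39, 155236)), Rational(-1, 7266)) = Mul(Add(Rational(-1, 182), 155197), Rational(-1, 7266)) = Mul(Rational(28245853, 182), Rational(-1, 7266)) = Rational(-28245853, 1322412)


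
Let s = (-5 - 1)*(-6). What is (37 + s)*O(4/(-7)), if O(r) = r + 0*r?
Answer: -292/7 ≈ -41.714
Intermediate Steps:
s = 36 (s = -6*(-6) = 36)
O(r) = r (O(r) = r + 0 = r)
(37 + s)*O(4/(-7)) = (37 + 36)*(4/(-7)) = 73*(4*(-⅐)) = 73*(-4/7) = -292/7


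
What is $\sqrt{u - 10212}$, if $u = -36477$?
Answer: $i \sqrt{46689} \approx 216.08 i$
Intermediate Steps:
$\sqrt{u - 10212} = \sqrt{-36477 - 10212} = \sqrt{-46689} = i \sqrt{46689}$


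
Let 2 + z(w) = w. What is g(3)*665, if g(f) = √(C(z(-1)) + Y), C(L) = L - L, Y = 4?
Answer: 1330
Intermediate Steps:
z(w) = -2 + w
C(L) = 0
g(f) = 2 (g(f) = √(0 + 4) = √4 = 2)
g(3)*665 = 2*665 = 1330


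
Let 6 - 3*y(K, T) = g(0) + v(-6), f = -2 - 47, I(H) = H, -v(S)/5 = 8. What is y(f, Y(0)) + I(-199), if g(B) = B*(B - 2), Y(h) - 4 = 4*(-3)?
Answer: -551/3 ≈ -183.67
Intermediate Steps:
v(S) = -40 (v(S) = -5*8 = -40)
Y(h) = -8 (Y(h) = 4 + 4*(-3) = 4 - 12 = -8)
f = -49
g(B) = B*(-2 + B)
y(K, T) = 46/3 (y(K, T) = 2 - (0*(-2 + 0) - 40)/3 = 2 - (0*(-2) - 40)/3 = 2 - (0 - 40)/3 = 2 - ⅓*(-40) = 2 + 40/3 = 46/3)
y(f, Y(0)) + I(-199) = 46/3 - 199 = -551/3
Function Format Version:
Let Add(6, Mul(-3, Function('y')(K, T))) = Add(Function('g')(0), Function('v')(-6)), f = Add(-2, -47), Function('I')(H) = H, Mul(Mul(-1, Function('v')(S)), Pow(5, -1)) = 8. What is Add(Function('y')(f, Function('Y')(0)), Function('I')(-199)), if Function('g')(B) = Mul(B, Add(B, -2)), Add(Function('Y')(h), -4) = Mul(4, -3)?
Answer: Rational(-551, 3) ≈ -183.67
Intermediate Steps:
Function('v')(S) = -40 (Function('v')(S) = Mul(-5, 8) = -40)
Function('Y')(h) = -8 (Function('Y')(h) = Add(4, Mul(4, -3)) = Add(4, -12) = -8)
f = -49
Function('g')(B) = Mul(B, Add(-2, B))
Function('y')(K, T) = Rational(46, 3) (Function('y')(K, T) = Add(2, Mul(Rational(-1, 3), Add(Mul(0, Add(-2, 0)), -40))) = Add(2, Mul(Rational(-1, 3), Add(Mul(0, -2), -40))) = Add(2, Mul(Rational(-1, 3), Add(0, -40))) = Add(2, Mul(Rational(-1, 3), -40)) = Add(2, Rational(40, 3)) = Rational(46, 3))
Add(Function('y')(f, Function('Y')(0)), Function('I')(-199)) = Add(Rational(46, 3), -199) = Rational(-551, 3)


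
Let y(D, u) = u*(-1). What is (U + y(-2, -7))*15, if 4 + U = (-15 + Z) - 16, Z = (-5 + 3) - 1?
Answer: -465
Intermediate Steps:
Z = -3 (Z = -2 - 1 = -3)
y(D, u) = -u
U = -38 (U = -4 + ((-15 - 3) - 16) = -4 + (-18 - 16) = -4 - 34 = -38)
(U + y(-2, -7))*15 = (-38 - 1*(-7))*15 = (-38 + 7)*15 = -31*15 = -465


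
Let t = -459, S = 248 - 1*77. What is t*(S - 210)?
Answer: 17901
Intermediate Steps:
S = 171 (S = 248 - 77 = 171)
t*(S - 210) = -459*(171 - 210) = -459*(-39) = 17901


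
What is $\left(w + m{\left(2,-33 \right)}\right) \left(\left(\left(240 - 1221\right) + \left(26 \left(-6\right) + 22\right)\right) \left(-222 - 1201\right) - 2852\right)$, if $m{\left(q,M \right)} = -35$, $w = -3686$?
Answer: $-5893293753$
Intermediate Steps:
$\left(w + m{\left(2,-33 \right)}\right) \left(\left(\left(240 - 1221\right) + \left(26 \left(-6\right) + 22\right)\right) \left(-222 - 1201\right) - 2852\right) = \left(-3686 - 35\right) \left(\left(\left(240 - 1221\right) + \left(26 \left(-6\right) + 22\right)\right) \left(-222 - 1201\right) - 2852\right) = - 3721 \left(\left(-981 + \left(-156 + 22\right)\right) \left(-1423\right) - 2852\right) = - 3721 \left(\left(-981 - 134\right) \left(-1423\right) - 2852\right) = - 3721 \left(\left(-1115\right) \left(-1423\right) - 2852\right) = - 3721 \left(1586645 - 2852\right) = \left(-3721\right) 1583793 = -5893293753$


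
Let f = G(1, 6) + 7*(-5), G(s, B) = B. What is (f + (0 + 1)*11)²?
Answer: 324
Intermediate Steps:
f = -29 (f = 6 + 7*(-5) = 6 - 35 = -29)
(f + (0 + 1)*11)² = (-29 + (0 + 1)*11)² = (-29 + 1*11)² = (-29 + 11)² = (-18)² = 324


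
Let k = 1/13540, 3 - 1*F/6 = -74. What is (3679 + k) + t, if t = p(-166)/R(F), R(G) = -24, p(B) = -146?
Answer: 37422022/10155 ≈ 3685.1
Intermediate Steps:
F = 462 (F = 18 - 6*(-74) = 18 + 444 = 462)
k = 1/13540 ≈ 7.3855e-5
t = 73/12 (t = -146/(-24) = -146*(-1/24) = 73/12 ≈ 6.0833)
(3679 + k) + t = (3679 + 1/13540) + 73/12 = 49813661/13540 + 73/12 = 37422022/10155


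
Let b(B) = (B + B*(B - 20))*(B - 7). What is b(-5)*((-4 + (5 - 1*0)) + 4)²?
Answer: -36000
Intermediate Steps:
b(B) = (-7 + B)*(B + B*(-20 + B)) (b(B) = (B + B*(-20 + B))*(-7 + B) = (-7 + B)*(B + B*(-20 + B)))
b(-5)*((-4 + (5 - 1*0)) + 4)² = (-5*(133 + (-5)² - 26*(-5)))*((-4 + (5 - 1*0)) + 4)² = (-5*(133 + 25 + 130))*((-4 + (5 + 0)) + 4)² = (-5*288)*((-4 + 5) + 4)² = -1440*(1 + 4)² = -1440*5² = -1440*25 = -36000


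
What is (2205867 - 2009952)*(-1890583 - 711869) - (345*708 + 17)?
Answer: -509859627857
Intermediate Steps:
(2205867 - 2009952)*(-1890583 - 711869) - (345*708 + 17) = 195915*(-2602452) - (244260 + 17) = -509859383580 - 1*244277 = -509859383580 - 244277 = -509859627857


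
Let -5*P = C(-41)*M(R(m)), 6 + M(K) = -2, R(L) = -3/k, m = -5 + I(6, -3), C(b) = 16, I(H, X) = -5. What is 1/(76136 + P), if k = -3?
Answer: 5/380808 ≈ 1.3130e-5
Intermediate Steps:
m = -10 (m = -5 - 5 = -10)
R(L) = 1 (R(L) = -3/(-3) = -3*(-1/3) = 1)
M(K) = -8 (M(K) = -6 - 2 = -8)
P = 128/5 (P = -16*(-8)/5 = -1/5*(-128) = 128/5 ≈ 25.600)
1/(76136 + P) = 1/(76136 + 128/5) = 1/(380808/5) = 5/380808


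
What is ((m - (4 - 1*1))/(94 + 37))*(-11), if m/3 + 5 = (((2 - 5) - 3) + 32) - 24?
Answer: 132/131 ≈ 1.0076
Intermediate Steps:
m = -9 (m = -15 + 3*((((2 - 5) - 3) + 32) - 24) = -15 + 3*(((-3 - 3) + 32) - 24) = -15 + 3*((-6 + 32) - 24) = -15 + 3*(26 - 24) = -15 + 3*2 = -15 + 6 = -9)
((m - (4 - 1*1))/(94 + 37))*(-11) = ((-9 - (4 - 1*1))/(94 + 37))*(-11) = ((-9 - (4 - 1))/131)*(-11) = ((-9 - 1*3)*(1/131))*(-11) = ((-9 - 3)*(1/131))*(-11) = -12*1/131*(-11) = -12/131*(-11) = 132/131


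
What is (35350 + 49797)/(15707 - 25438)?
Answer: -85147/9731 ≈ -8.7501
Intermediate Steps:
(35350 + 49797)/(15707 - 25438) = 85147/(-9731) = 85147*(-1/9731) = -85147/9731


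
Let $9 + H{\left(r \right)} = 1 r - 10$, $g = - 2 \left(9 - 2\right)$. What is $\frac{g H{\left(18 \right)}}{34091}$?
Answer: $\frac{14}{34091} \approx 0.00041067$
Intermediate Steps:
$g = -14$ ($g = \left(-2\right) 7 = -14$)
$H{\left(r \right)} = -19 + r$ ($H{\left(r \right)} = -9 + \left(1 r - 10\right) = -9 + \left(r - 10\right) = -9 + \left(-10 + r\right) = -19 + r$)
$\frac{g H{\left(18 \right)}}{34091} = \frac{\left(-14\right) \left(-19 + 18\right)}{34091} = \left(-14\right) \left(-1\right) \frac{1}{34091} = 14 \cdot \frac{1}{34091} = \frac{14}{34091}$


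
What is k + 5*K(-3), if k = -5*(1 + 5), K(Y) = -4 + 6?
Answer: -20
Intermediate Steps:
K(Y) = 2
k = -30 (k = -5*6 = -30)
k + 5*K(-3) = -30 + 5*2 = -30 + 10 = -20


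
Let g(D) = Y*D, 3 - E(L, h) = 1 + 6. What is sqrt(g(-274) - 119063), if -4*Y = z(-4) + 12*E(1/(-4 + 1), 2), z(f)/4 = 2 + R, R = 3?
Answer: 7*I*sqrt(2469) ≈ 347.82*I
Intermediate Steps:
E(L, h) = -4 (E(L, h) = 3 - (1 + 6) = 3 - 1*7 = 3 - 7 = -4)
z(f) = 20 (z(f) = 4*(2 + 3) = 4*5 = 20)
Y = 7 (Y = -(20 + 12*(-4))/4 = -(20 - 48)/4 = -1/4*(-28) = 7)
g(D) = 7*D
sqrt(g(-274) - 119063) = sqrt(7*(-274) - 119063) = sqrt(-1918 - 119063) = sqrt(-120981) = 7*I*sqrt(2469)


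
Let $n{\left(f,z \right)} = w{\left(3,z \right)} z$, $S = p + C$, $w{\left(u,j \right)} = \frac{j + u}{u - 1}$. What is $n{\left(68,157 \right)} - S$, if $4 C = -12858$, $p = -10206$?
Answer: $\frac{51961}{2} \approx 25981.0$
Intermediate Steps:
$C = - \frac{6429}{2}$ ($C = \frac{1}{4} \left(-12858\right) = - \frac{6429}{2} \approx -3214.5$)
$w{\left(u,j \right)} = \frac{j + u}{-1 + u}$
$S = - \frac{26841}{2}$ ($S = -10206 - \frac{6429}{2} = - \frac{26841}{2} \approx -13421.0$)
$n{\left(f,z \right)} = z \left(\frac{3}{2} + \frac{z}{2}\right)$ ($n{\left(f,z \right)} = \frac{z + 3}{-1 + 3} z = \frac{3 + z}{2} z = \left(\frac{3}{2} + \frac{z}{2}\right) z = z \left(\frac{3}{2} + \frac{z}{2}\right)$)
$n{\left(68,157 \right)} - S = \frac{1}{2} \cdot 157 \left(3 + 157\right) - - \frac{26841}{2} = \frac{1}{2} \cdot 157 \cdot 160 + \frac{26841}{2} = 12560 + \frac{26841}{2} = \frac{51961}{2}$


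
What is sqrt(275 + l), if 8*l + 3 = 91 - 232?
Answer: sqrt(257) ≈ 16.031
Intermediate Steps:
l = -18 (l = -3/8 + (91 - 232)/8 = -3/8 + (1/8)*(-141) = -3/8 - 141/8 = -18)
sqrt(275 + l) = sqrt(275 - 18) = sqrt(257)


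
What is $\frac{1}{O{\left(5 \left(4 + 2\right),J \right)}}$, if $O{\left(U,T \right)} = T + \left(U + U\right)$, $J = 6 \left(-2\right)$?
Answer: $\frac{1}{48} \approx 0.020833$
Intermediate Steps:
$J = -12$
$O{\left(U,T \right)} = T + 2 U$
$\frac{1}{O{\left(5 \left(4 + 2\right),J \right)}} = \frac{1}{-12 + 2 \cdot 5 \left(4 + 2\right)} = \frac{1}{-12 + 2 \cdot 5 \cdot 6} = \frac{1}{-12 + 2 \cdot 30} = \frac{1}{-12 + 60} = \frac{1}{48}$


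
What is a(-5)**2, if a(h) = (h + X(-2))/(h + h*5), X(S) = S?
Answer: 49/900 ≈ 0.054444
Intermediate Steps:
a(h) = (-2 + h)/(6*h) (a(h) = (h - 2)/(h + h*5) = (-2 + h)/(h + 5*h) = (-2 + h)/((6*h)) = (-2 + h)*(1/(6*h)) = (-2 + h)/(6*h))
a(-5)**2 = ((1/6)*(-2 - 5)/(-5))**2 = ((1/6)*(-1/5)*(-7))**2 = (7/30)**2 = 49/900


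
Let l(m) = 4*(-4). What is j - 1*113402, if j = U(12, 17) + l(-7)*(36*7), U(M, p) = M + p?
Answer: -117405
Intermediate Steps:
l(m) = -16
j = -4003 (j = (12 + 17) - 576*7 = 29 - 16*252 = 29 - 4032 = -4003)
j - 1*113402 = -4003 - 1*113402 = -4003 - 113402 = -117405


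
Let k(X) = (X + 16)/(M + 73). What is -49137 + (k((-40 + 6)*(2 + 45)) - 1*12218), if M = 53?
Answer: -552308/9 ≈ -61368.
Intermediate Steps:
k(X) = 8/63 + X/126 (k(X) = (X + 16)/(53 + 73) = (16 + X)/126 = (16 + X)*(1/126) = 8/63 + X/126)
-49137 + (k((-40 + 6)*(2 + 45)) - 1*12218) = -49137 + ((8/63 + ((-40 + 6)*(2 + 45))/126) - 1*12218) = -49137 + ((8/63 + (-34*47)/126) - 12218) = -49137 + ((8/63 + (1/126)*(-1598)) - 12218) = -49137 + ((8/63 - 799/63) - 12218) = -49137 + (-113/9 - 12218) = -49137 - 110075/9 = -552308/9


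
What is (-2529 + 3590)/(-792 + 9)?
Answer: -1061/783 ≈ -1.3550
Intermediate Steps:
(-2529 + 3590)/(-792 + 9) = 1061/(-783) = 1061*(-1/783) = -1061/783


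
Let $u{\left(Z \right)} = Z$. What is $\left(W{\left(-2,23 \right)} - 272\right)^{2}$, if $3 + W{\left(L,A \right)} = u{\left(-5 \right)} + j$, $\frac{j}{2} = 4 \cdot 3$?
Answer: $65536$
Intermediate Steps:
$j = 24$ ($j = 2 \cdot 4 \cdot 3 = 2 \cdot 12 = 24$)
$W{\left(L,A \right)} = 16$ ($W{\left(L,A \right)} = -3 + \left(-5 + 24\right) = -3 + 19 = 16$)
$\left(W{\left(-2,23 \right)} - 272\right)^{2} = \left(16 - 272\right)^{2} = \left(-256\right)^{2} = 65536$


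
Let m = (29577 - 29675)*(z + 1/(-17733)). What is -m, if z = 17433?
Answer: 30295660024/17733 ≈ 1.7084e+6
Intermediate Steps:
m = -30295660024/17733 (m = (29577 - 29675)*(17433 + 1/(-17733)) = -98*(17433 - 1/17733) = -98*309139388/17733 = -30295660024/17733 ≈ -1.7084e+6)
-m = -1*(-30295660024/17733) = 30295660024/17733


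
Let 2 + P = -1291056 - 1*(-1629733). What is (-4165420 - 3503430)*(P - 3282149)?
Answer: 22573060584900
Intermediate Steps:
P = 338675 (P = -2 + (-1291056 - 1*(-1629733)) = -2 + (-1291056 + 1629733) = -2 + 338677 = 338675)
(-4165420 - 3503430)*(P - 3282149) = (-4165420 - 3503430)*(338675 - 3282149) = -7668850*(-2943474) = 22573060584900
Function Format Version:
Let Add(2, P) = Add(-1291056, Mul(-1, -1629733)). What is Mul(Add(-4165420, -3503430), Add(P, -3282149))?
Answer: 22573060584900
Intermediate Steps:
P = 338675 (P = Add(-2, Add(-1291056, Mul(-1, -1629733))) = Add(-2, Add(-1291056, 1629733)) = Add(-2, 338677) = 338675)
Mul(Add(-4165420, -3503430), Add(P, -3282149)) = Mul(Add(-4165420, -3503430), Add(338675, -3282149)) = Mul(-7668850, -2943474) = 22573060584900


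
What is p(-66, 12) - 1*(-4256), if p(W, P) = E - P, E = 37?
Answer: 4281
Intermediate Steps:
p(W, P) = 37 - P
p(-66, 12) - 1*(-4256) = (37 - 1*12) - 1*(-4256) = (37 - 12) + 4256 = 25 + 4256 = 4281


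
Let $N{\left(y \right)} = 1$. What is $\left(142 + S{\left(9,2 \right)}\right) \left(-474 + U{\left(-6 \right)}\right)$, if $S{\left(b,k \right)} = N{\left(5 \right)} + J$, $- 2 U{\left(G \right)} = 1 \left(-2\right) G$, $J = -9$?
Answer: $-64320$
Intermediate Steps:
$U{\left(G \right)} = G$ ($U{\left(G \right)} = - \frac{1 \left(-2\right) G}{2} = - \frac{\left(-2\right) G}{2} = G$)
$S{\left(b,k \right)} = -8$ ($S{\left(b,k \right)} = 1 - 9 = -8$)
$\left(142 + S{\left(9,2 \right)}\right) \left(-474 + U{\left(-6 \right)}\right) = \left(142 - 8\right) \left(-474 - 6\right) = 134 \left(-480\right) = -64320$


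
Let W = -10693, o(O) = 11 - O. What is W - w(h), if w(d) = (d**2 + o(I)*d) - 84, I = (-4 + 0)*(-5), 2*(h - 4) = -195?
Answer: -80771/4 ≈ -20193.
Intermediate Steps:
h = -187/2 (h = 4 + (1/2)*(-195) = 4 - 195/2 = -187/2 ≈ -93.500)
I = 20 (I = -4*(-5) = 20)
w(d) = -84 + d**2 - 9*d (w(d) = (d**2 + (11 - 1*20)*d) - 84 = (d**2 + (11 - 20)*d) - 84 = (d**2 - 9*d) - 84 = -84 + d**2 - 9*d)
W - w(h) = -10693 - (-84 + (-187/2)**2 - 9*(-187/2)) = -10693 - (-84 + 34969/4 + 1683/2) = -10693 - 1*37999/4 = -10693 - 37999/4 = -80771/4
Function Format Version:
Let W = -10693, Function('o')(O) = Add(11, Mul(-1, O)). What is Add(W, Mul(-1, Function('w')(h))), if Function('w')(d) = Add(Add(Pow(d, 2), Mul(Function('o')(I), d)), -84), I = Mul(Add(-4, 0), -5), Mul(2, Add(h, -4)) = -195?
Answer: Rational(-80771, 4) ≈ -20193.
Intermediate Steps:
h = Rational(-187, 2) (h = Add(4, Mul(Rational(1, 2), -195)) = Add(4, Rational(-195, 2)) = Rational(-187, 2) ≈ -93.500)
I = 20 (I = Mul(-4, -5) = 20)
Function('w')(d) = Add(-84, Pow(d, 2), Mul(-9, d)) (Function('w')(d) = Add(Add(Pow(d, 2), Mul(Add(11, Mul(-1, 20)), d)), -84) = Add(Add(Pow(d, 2), Mul(Add(11, -20), d)), -84) = Add(Add(Pow(d, 2), Mul(-9, d)), -84) = Add(-84, Pow(d, 2), Mul(-9, d)))
Add(W, Mul(-1, Function('w')(h))) = Add(-10693, Mul(-1, Add(-84, Pow(Rational(-187, 2), 2), Mul(-9, Rational(-187, 2))))) = Add(-10693, Mul(-1, Add(-84, Rational(34969, 4), Rational(1683, 2)))) = Add(-10693, Mul(-1, Rational(37999, 4))) = Add(-10693, Rational(-37999, 4)) = Rational(-80771, 4)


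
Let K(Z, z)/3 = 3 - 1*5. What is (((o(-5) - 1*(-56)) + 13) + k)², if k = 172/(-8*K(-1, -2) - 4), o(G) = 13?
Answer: 893025/121 ≈ 7380.4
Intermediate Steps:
K(Z, z) = -6 (K(Z, z) = 3*(3 - 1*5) = 3*(3 - 5) = 3*(-2) = -6)
k = 43/11 (k = 172/(-8*(-6) - 4) = 172/(48 - 4) = 172/44 = 172*(1/44) = 43/11 ≈ 3.9091)
(((o(-5) - 1*(-56)) + 13) + k)² = (((13 - 1*(-56)) + 13) + 43/11)² = (((13 + 56) + 13) + 43/11)² = ((69 + 13) + 43/11)² = (82 + 43/11)² = (945/11)² = 893025/121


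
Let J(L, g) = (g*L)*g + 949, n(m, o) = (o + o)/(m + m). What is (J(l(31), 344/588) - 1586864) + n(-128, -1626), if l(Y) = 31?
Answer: -2193250141259/1382976 ≈ -1.5859e+6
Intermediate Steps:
n(m, o) = o/m (n(m, o) = (2*o)/((2*m)) = (2*o)*(1/(2*m)) = o/m)
J(L, g) = 949 + L*g² (J(L, g) = (L*g)*g + 949 = L*g² + 949 = 949 + L*g²)
(J(l(31), 344/588) - 1586864) + n(-128, -1626) = ((949 + 31*(344/588)²) - 1586864) - 1626/(-128) = ((949 + 31*(344*(1/588))²) - 1586864) - 1626*(-1/128) = ((949 + 31*(86/147)²) - 1586864) + 813/64 = ((949 + 31*(7396/21609)) - 1586864) + 813/64 = ((949 + 229276/21609) - 1586864) + 813/64 = (20736217/21609 - 1586864) + 813/64 = -34269807959/21609 + 813/64 = -2193250141259/1382976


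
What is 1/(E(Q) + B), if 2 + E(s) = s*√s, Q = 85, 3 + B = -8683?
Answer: -8688/74867219 - 85*√85/74867219 ≈ -0.00012651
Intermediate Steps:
B = -8686 (B = -3 - 8683 = -8686)
E(s) = -2 + s^(3/2) (E(s) = -2 + s*√s = -2 + s^(3/2))
1/(E(Q) + B) = 1/((-2 + 85^(3/2)) - 8686) = 1/((-2 + 85*√85) - 8686) = 1/(-8688 + 85*√85)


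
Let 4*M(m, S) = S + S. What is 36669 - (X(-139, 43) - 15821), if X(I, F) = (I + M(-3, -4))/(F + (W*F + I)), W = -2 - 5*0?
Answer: 9553039/182 ≈ 52489.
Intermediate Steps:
M(m, S) = S/2 (M(m, S) = (S + S)/4 = (2*S)/4 = S/2)
W = -2 (W = -2 + 0 = -2)
X(I, F) = (-2 + I)/(I - F) (X(I, F) = (I + (½)*(-4))/(F + (-2*F + I)) = (I - 2)/(F + (I - 2*F)) = (-2 + I)/(I - F))
36669 - (X(-139, 43) - 15821) = 36669 - ((-2 - 139)/(-139 - 1*43) - 15821) = 36669 - (-141/(-139 - 43) - 15821) = 36669 - (-141/(-182) - 15821) = 36669 - (-1/182*(-141) - 15821) = 36669 - (141/182 - 15821) = 36669 - 1*(-2879281/182) = 36669 + 2879281/182 = 9553039/182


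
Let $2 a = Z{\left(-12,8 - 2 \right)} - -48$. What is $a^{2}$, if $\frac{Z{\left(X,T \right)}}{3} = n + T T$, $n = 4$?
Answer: $7056$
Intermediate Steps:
$Z{\left(X,T \right)} = 12 + 3 T^{2}$ ($Z{\left(X,T \right)} = 3 \left(4 + T T\right) = 3 \left(4 + T^{2}\right) = 12 + 3 T^{2}$)
$a = 84$ ($a = \frac{\left(12 + 3 \left(8 - 2\right)^{2}\right) - -48}{2} = \frac{\left(12 + 3 \cdot 6^{2}\right) + 48}{2} = \frac{\left(12 + 3 \cdot 36\right) + 48}{2} = \frac{\left(12 + 108\right) + 48}{2} = \frac{120 + 48}{2} = \frac{1}{2} \cdot 168 = 84$)
$a^{2} = 84^{2} = 7056$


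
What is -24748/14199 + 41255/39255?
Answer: -25713533/37158783 ≈ -0.69199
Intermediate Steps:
-24748/14199 + 41255/39255 = -24748*1/14199 + 41255*(1/39255) = -24748/14199 + 8251/7851 = -25713533/37158783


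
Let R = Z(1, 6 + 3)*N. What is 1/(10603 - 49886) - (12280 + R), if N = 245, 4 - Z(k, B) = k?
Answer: -511268246/39283 ≈ -13015.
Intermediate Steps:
Z(k, B) = 4 - k
R = 735 (R = (4 - 1*1)*245 = (4 - 1)*245 = 3*245 = 735)
1/(10603 - 49886) - (12280 + R) = 1/(10603 - 49886) - (12280 + 735) = 1/(-39283) - 1*13015 = -1/39283 - 13015 = -511268246/39283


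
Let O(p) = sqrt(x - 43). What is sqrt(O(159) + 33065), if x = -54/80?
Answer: sqrt(3306500 + 5*I*sqrt(17470))/10 ≈ 181.84 + 0.018172*I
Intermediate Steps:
x = -27/40 (x = -54*1/80 = -27/40 ≈ -0.67500)
O(p) = I*sqrt(17470)/20 (O(p) = sqrt(-27/40 - 43) = sqrt(-1747/40) = I*sqrt(17470)/20)
sqrt(O(159) + 33065) = sqrt(I*sqrt(17470)/20 + 33065) = sqrt(33065 + I*sqrt(17470)/20)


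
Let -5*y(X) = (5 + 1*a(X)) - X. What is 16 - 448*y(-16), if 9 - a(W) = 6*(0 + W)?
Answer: 56528/5 ≈ 11306.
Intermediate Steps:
a(W) = 9 - 6*W (a(W) = 9 - 6*(0 + W) = 9 - 6*W)
y(X) = -14/5 + 7*X/5 (y(X) = -((5 + 1*(9 - 6*X)) - X)/5 = -((5 + (9 - 6*X)) - X)/5 = -((14 - 6*X) - X)/5 = -(14 - 7*X)/5 = -14/5 + 7*X/5)
16 - 448*y(-16) = 16 - 448*(-14/5 + (7/5)*(-16)) = 16 - 448*(-14/5 - 112/5) = 16 - 448*(-126/5) = 16 + 56448/5 = 56528/5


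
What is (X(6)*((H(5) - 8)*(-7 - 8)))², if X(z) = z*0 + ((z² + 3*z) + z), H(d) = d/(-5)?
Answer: 65610000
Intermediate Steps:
H(d) = -d/5 (H(d) = d*(-⅕) = -d/5)
X(z) = z² + 4*z (X(z) = 0 + (z² + 4*z) = z² + 4*z)
(X(6)*((H(5) - 8)*(-7 - 8)))² = ((6*(4 + 6))*((-⅕*5 - 8)*(-7 - 8)))² = ((6*10)*((-1 - 8)*(-15)))² = (60*(-9*(-15)))² = (60*135)² = 8100² = 65610000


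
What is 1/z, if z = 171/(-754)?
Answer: -754/171 ≈ -4.4094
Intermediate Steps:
z = -171/754 (z = 171*(-1/754) = -171/754 ≈ -0.22679)
1/z = 1/(-171/754) = -754/171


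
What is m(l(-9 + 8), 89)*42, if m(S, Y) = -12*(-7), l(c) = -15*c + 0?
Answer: 3528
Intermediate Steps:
l(c) = -15*c
m(S, Y) = 84
m(l(-9 + 8), 89)*42 = 84*42 = 3528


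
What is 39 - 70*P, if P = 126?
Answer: -8781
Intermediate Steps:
39 - 70*P = 39 - 70*126 = 39 - 8820 = -8781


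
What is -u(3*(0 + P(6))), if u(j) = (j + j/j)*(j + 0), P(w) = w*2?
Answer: -1332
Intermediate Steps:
P(w) = 2*w
u(j) = j*(1 + j) (u(j) = (j + 1)*j = (1 + j)*j = j*(1 + j))
-u(3*(0 + P(6))) = -3*(0 + 2*6)*(1 + 3*(0 + 2*6)) = -3*(0 + 12)*(1 + 3*(0 + 12)) = -3*12*(1 + 3*12) = -36*(1 + 36) = -36*37 = -1*1332 = -1332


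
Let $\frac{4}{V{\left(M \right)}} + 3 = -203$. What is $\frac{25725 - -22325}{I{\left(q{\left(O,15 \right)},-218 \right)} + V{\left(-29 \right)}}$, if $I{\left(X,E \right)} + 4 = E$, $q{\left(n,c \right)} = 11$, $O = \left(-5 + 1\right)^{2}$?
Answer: $- \frac{2474575}{11434} \approx -216.42$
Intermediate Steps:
$O = 16$ ($O = \left(-4\right)^{2} = 16$)
$V{\left(M \right)} = - \frac{2}{103}$ ($V{\left(M \right)} = \frac{4}{-3 - 203} = \frac{4}{-206} = 4 \left(- \frac{1}{206}\right) = - \frac{2}{103}$)
$I{\left(X,E \right)} = -4 + E$
$\frac{25725 - -22325}{I{\left(q{\left(O,15 \right)},-218 \right)} + V{\left(-29 \right)}} = \frac{25725 - -22325}{\left(-4 - 218\right) - \frac{2}{103}} = \frac{25725 + 22325}{-222 - \frac{2}{103}} = \frac{48050}{- \frac{22868}{103}} = 48050 \left(- \frac{103}{22868}\right) = - \frac{2474575}{11434}$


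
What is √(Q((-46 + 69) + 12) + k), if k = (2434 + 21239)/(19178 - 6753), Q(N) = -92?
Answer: I*√556355219/2485 ≈ 9.4918*I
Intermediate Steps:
k = 23673/12425 ≈ 1.9053
√(Q((-46 + 69) + 12) + k) = √(-92 + 23673/12425) = √(-1119427/12425) = I*√556355219/2485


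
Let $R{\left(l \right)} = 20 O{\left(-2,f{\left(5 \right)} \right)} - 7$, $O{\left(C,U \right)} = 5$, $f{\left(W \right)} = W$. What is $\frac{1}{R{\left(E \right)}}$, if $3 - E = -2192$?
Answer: $\frac{1}{93} \approx 0.010753$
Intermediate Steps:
$E = 2195$ ($E = 3 - -2192 = 3 + 2192 = 2195$)
$R{\left(l \right)} = 93$ ($R{\left(l \right)} = 20 \cdot 5 - 7 = 100 - 7 = 93$)
$\frac{1}{R{\left(E \right)}} = \frac{1}{93}$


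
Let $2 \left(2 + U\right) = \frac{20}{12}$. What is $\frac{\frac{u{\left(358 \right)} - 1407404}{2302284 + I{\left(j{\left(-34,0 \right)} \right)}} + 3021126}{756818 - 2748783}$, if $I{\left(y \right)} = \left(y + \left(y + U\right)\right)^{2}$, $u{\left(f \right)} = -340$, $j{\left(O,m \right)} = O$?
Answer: $- \frac{50183580922158}{33088311100457} \approx -1.5167$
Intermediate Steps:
$U = - \frac{7}{6}$ ($U = -2 + \frac{20 \cdot \frac{1}{12}}{2} = -2 + \frac{1}{2} \cdot \frac{5}{3} = -2 + \frac{5}{6} = - \frac{7}{6} \approx -1.1667$)
$I{\left(y \right)} = \left(- \frac{7}{6} + 2 y\right)^{2}$ ($I{\left(y \right)} = \left(y + \left(y - \frac{7}{6}\right)\right)^{2} = \left(y + \left(- \frac{7}{6} + y\right)\right)^{2} = \left(- \frac{7}{6} + 2 y\right)^{2}$)
$\frac{\frac{u{\left(358 \right)} - 1407404}{2302284 + I{\left(j{\left(-34,0 \right)} \right)}} + 3021126}{756818 - 2748783} = \frac{\frac{-340 - 1407404}{2302284 + \frac{\left(-7 + 12 \left(-34\right)\right)^{2}}{36}} + 3021126}{756818 - 2748783} = \frac{- \frac{1407744}{2302284 + \frac{\left(-7 - 408\right)^{2}}{36}} + 3021126}{-1991965} = \left(- \frac{1407744}{2302284 + \frac{\left(-415\right)^{2}}{36}} + 3021126\right) \left(- \frac{1}{1991965}\right) = \left(- \frac{1407744}{2302284 + \frac{1}{36} \cdot 172225} + 3021126\right) \left(- \frac{1}{1991965}\right) = \left(- \frac{1407744}{2302284 + \frac{172225}{36}} + 3021126\right) \left(- \frac{1}{1991965}\right) = \left(- \frac{1407744}{\frac{83054449}{36}} + 3021126\right) \left(- \frac{1}{1991965}\right) = \left(\left(-1407744\right) \frac{36}{83054449} + 3021126\right) \left(- \frac{1}{1991965}\right) = \left(- \frac{50678784}{83054449} + 3021126\right) \left(- \frac{1}{1991965}\right) = \frac{250917904610790}{83054449} \left(- \frac{1}{1991965}\right) = - \frac{50183580922158}{33088311100457}$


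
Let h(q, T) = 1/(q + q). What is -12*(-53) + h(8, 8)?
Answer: 10177/16 ≈ 636.06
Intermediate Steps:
h(q, T) = 1/(2*q)
-12*(-53) + h(8, 8) = -12*(-53) + (½)/8 = 636 + (½)*(⅛) = 636 + 1/16 = 10177/16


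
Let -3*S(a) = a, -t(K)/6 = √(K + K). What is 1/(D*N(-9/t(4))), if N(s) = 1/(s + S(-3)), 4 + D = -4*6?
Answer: -1/28 - 3*√2/224 ≈ -0.054655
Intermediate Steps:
t(K) = -6*√2*√K (t(K) = -6*√(K + K) = -6*√2*√K)
S(a) = -a/3
D = -28 (D = -4 - 4*6 = -4 - 24 = -28)
N(s) = 1/(1 + s) (N(s) = 1/(s - ⅓*(-3)) = 1/(s + 1) = 1/(1 + s))
1/(D*N(-9/t(4))) = 1/(-28/(1 - 9*(-√2/24))) = 1/(-28/(1 - (-3)*√2/8)) = 1/(-28/(1 + 3*√2/8)) = -1/28 - 3*√2/224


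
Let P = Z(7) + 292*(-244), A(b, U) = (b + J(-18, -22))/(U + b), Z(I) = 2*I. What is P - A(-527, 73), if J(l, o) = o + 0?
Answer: -32340785/454 ≈ -71235.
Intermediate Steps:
J(l, o) = o
A(b, U) = (-22 + b)/(U + b) (A(b, U) = (b - 22)/(U + b) = (-22 + b)/(U + b))
P = -71234 (P = 2*7 + 292*(-244) = 14 - 71248 = -71234)
P - A(-527, 73) = -71234 - (-22 - 527)/(73 - 527) = -71234 - (-549)/(-454) = -71234 - (-1)*(-549)/454 = -71234 - 1*549/454 = -71234 - 549/454 = -32340785/454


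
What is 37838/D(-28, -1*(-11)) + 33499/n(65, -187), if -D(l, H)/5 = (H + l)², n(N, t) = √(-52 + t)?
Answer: -37838/1445 - 33499*I*√239/239 ≈ -26.185 - 2166.9*I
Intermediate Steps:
D(l, H) = -5*(H + l)²
37838/D(-28, -1*(-11)) + 33499/n(65, -187) = 37838/((-5*(-1*(-11) - 28)²)) + 33499/(√(-52 - 187)) = 37838/((-5*(11 - 28)²)) + 33499/(√(-239)) = 37838/((-5*(-17)²)) + 33499/((I*√239)) = 37838/((-5*289)) + 33499*(-I*√239/239) = 37838/(-1445) - 33499*I*√239/239 = 37838*(-1/1445) - 33499*I*√239/239 = -37838/1445 - 33499*I*√239/239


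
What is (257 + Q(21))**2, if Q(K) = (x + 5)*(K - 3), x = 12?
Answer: 316969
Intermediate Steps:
Q(K) = -51 + 17*K (Q(K) = (12 + 5)*(K - 3) = 17*(-3 + K) = -51 + 17*K)
(257 + Q(21))**2 = (257 + (-51 + 17*21))**2 = (257 + (-51 + 357))**2 = (257 + 306)**2 = 563**2 = 316969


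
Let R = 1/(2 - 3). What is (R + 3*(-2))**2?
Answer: 49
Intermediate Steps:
R = -1 (R = 1/(-1) = -1)
(R + 3*(-2))**2 = (-1 + 3*(-2))**2 = (-1 - 6)**2 = (-7)**2 = 49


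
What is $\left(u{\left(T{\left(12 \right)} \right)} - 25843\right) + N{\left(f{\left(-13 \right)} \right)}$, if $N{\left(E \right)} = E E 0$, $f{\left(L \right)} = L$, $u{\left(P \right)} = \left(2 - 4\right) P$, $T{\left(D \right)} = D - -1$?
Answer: $-25869$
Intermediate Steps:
$T{\left(D \right)} = 1 + D$ ($T{\left(D \right)} = D + 1 = 1 + D$)
$u{\left(P \right)} = - 2 P$
$N{\left(E \right)} = 0$ ($N{\left(E \right)} = E^{2} \cdot 0 = 0$)
$\left(u{\left(T{\left(12 \right)} \right)} - 25843\right) + N{\left(f{\left(-13 \right)} \right)} = \left(- 2 \left(1 + 12\right) - 25843\right) + 0 = \left(\left(-2\right) 13 - 25843\right) + 0 = \left(-26 - 25843\right) + 0 = -25869 + 0 = -25869$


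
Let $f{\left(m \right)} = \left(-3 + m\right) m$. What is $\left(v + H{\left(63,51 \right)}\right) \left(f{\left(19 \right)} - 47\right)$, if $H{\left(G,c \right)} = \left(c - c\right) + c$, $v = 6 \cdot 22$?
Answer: $47031$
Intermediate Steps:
$v = 132$
$f{\left(m \right)} = m \left(-3 + m\right)$
$H{\left(G,c \right)} = c$ ($H{\left(G,c \right)} = 0 + c = c$)
$\left(v + H{\left(63,51 \right)}\right) \left(f{\left(19 \right)} - 47\right) = \left(132 + 51\right) \left(19 \left(-3 + 19\right) - 47\right) = 183 \left(19 \cdot 16 - 47\right) = 183 \left(304 - 47\right) = 183 \cdot 257 = 47031$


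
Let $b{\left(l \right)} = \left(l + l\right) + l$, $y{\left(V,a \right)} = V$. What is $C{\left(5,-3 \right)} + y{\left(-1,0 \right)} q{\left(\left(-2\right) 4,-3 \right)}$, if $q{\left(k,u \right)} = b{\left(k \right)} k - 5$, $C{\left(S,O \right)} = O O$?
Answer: $-178$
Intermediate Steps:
$C{\left(S,O \right)} = O^{2}$
$b{\left(l \right)} = 3 l$ ($b{\left(l \right)} = 2 l + l = 3 l$)
$q{\left(k,u \right)} = -5 + 3 k^{2}$ ($q{\left(k,u \right)} = 3 k k - 5 = 3 k^{2} - 5 = -5 + 3 k^{2}$)
$C{\left(5,-3 \right)} + y{\left(-1,0 \right)} q{\left(\left(-2\right) 4,-3 \right)} = \left(-3\right)^{2} - \left(-5 + 3 \left(\left(-2\right) 4\right)^{2}\right) = 9 - \left(-5 + 3 \left(-8\right)^{2}\right) = 9 - \left(-5 + 3 \cdot 64\right) = 9 - \left(-5 + 192\right) = 9 - 187 = -178$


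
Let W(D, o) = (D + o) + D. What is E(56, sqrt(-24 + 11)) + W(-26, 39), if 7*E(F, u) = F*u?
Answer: -13 + 8*I*sqrt(13) ≈ -13.0 + 28.844*I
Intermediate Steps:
W(D, o) = o + 2*D
E(F, u) = F*u/7 (E(F, u) = (F*u)/7 = F*u/7)
E(56, sqrt(-24 + 11)) + W(-26, 39) = (1/7)*56*sqrt(-24 + 11) + (39 + 2*(-26)) = (1/7)*56*sqrt(-13) + (39 - 52) = (1/7)*56*(I*sqrt(13)) - 13 = 8*I*sqrt(13) - 13 = -13 + 8*I*sqrt(13)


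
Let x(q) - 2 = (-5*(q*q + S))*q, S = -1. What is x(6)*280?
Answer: -293440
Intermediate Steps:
x(q) = 2 + q*(5 - 5*q**2) (x(q) = 2 + (-5*(q*q - 1))*q = 2 + (-5*(q**2 - 1))*q = 2 + (-5*(-1 + q**2))*q = 2 + (5 - 5*q**2)*q = 2 + q*(5 - 5*q**2))
x(6)*280 = (2 - 5*6**3 + 5*6)*280 = (2 - 5*216 + 30)*280 = (2 - 1080 + 30)*280 = -1048*280 = -293440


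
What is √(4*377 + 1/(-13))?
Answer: √254839/13 ≈ 38.832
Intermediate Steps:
√(4*377 + 1/(-13)) = √(1508 - 1/13) = √(19603/13) = √254839/13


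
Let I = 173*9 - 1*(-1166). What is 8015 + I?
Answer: 10738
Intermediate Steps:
I = 2723 (I = 1557 + 1166 = 2723)
8015 + I = 8015 + 2723 = 10738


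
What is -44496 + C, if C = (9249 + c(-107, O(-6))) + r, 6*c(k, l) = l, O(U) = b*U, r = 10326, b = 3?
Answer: -24924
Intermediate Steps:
O(U) = 3*U
c(k, l) = l/6
C = 19572 (C = (9249 + (3*(-6))/6) + 10326 = (9249 + (⅙)*(-18)) + 10326 = (9249 - 3) + 10326 = 9246 + 10326 = 19572)
-44496 + C = -44496 + 19572 = -24924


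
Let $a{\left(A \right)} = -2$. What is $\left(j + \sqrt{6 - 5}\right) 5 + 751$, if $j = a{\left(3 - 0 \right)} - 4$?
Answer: $726$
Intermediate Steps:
$j = -6$ ($j = -2 - 4 = -6$)
$\left(j + \sqrt{6 - 5}\right) 5 + 751 = \left(-6 + \sqrt{6 - 5}\right) 5 + 751 = \left(-6 + \sqrt{1}\right) 5 + 751 = \left(-6 + 1\right) 5 + 751 = \left(-5\right) 5 + 751 = -25 + 751 = 726$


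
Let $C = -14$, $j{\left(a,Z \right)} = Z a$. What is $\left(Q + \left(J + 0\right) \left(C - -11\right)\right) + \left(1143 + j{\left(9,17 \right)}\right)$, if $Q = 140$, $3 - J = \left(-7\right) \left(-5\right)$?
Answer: $1532$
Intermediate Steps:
$J = -32$ ($J = 3 - \left(-7\right) \left(-5\right) = 3 - 35 = -32$)
$\left(Q + \left(J + 0\right) \left(C - -11\right)\right) + \left(1143 + j{\left(9,17 \right)}\right) = \left(140 + \left(-32 + 0\right) \left(-14 - -11\right)\right) + \left(1143 + 17 \cdot 9\right) = \left(140 - 32 \left(-14 + 11\right)\right) + \left(1143 + 153\right) = \left(140 - -96\right) + 1296 = \left(140 + 96\right) + 1296 = 236 + 1296 = 1532$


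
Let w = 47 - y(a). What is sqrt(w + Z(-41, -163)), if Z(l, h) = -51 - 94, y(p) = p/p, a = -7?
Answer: 3*I*sqrt(11) ≈ 9.9499*I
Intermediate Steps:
y(p) = 1
Z(l, h) = -145
w = 46 (w = 47 - 1*1 = 47 - 1 = 46)
sqrt(w + Z(-41, -163)) = sqrt(46 - 145) = sqrt(-99) = 3*I*sqrt(11)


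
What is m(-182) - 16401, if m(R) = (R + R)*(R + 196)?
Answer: -21497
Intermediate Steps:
m(R) = 2*R*(196 + R) (m(R) = (2*R)*(196 + R) = 2*R*(196 + R))
m(-182) - 16401 = 2*(-182)*(196 - 182) - 16401 = 2*(-182)*14 - 16401 = -5096 - 16401 = -21497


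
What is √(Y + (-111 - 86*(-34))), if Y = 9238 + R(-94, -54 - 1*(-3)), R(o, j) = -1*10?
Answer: √12041 ≈ 109.73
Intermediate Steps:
R(o, j) = -10
Y = 9228 (Y = 9238 - 10 = 9228)
√(Y + (-111 - 86*(-34))) = √(9228 + (-111 - 86*(-34))) = √(9228 + (-111 + 2924)) = √(9228 + 2813) = √12041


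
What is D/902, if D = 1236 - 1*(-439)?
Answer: 1675/902 ≈ 1.8570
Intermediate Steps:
D = 1675 (D = 1236 + 439 = 1675)
D/902 = 1675/902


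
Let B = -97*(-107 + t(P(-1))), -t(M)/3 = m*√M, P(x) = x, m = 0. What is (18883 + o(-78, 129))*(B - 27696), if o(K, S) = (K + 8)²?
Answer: -411850211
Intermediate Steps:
o(K, S) = (8 + K)²
t(M) = 0 (t(M) = -0*√M = -3*0 = 0)
B = 10379 (B = -97*(-107 + 0) = -97*(-107) = 10379)
(18883 + o(-78, 129))*(B - 27696) = (18883 + (8 - 78)²)*(10379 - 27696) = (18883 + (-70)²)*(-17317) = (18883 + 4900)*(-17317) = 23783*(-17317) = -411850211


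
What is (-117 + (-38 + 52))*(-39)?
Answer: 4017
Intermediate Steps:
(-117 + (-38 + 52))*(-39) = (-117 + 14)*(-39) = -103*(-39) = 4017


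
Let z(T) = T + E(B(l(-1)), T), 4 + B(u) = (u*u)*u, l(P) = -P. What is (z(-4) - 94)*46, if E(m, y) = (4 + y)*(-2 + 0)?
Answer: -4508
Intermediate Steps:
B(u) = -4 + u**3 (B(u) = -4 + (u*u)*u = -4 + u**2*u = -4 + u**3)
E(m, y) = -8 - 2*y (E(m, y) = (4 + y)*(-2) = -8 - 2*y)
z(T) = -8 - T (z(T) = T + (-8 - 2*T) = -8 - T)
(z(-4) - 94)*46 = ((-8 - 1*(-4)) - 94)*46 = ((-8 + 4) - 94)*46 = (-4 - 94)*46 = -98*46 = -4508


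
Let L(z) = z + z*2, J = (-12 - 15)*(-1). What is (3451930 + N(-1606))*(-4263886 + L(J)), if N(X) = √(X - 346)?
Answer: -14718356393650 - 17055220*I*√122 ≈ -1.4718e+13 - 1.8838e+8*I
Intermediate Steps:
J = 27 (J = -27*(-1) = 27)
L(z) = 3*z (L(z) = z + 2*z = 3*z)
N(X) = √(-346 + X)
(3451930 + N(-1606))*(-4263886 + L(J)) = (3451930 + √(-346 - 1606))*(-4263886 + 3*27) = (3451930 + √(-1952))*(-4263886 + 81) = (3451930 + 4*I*√122)*(-4263805) = -14718356393650 - 17055220*I*√122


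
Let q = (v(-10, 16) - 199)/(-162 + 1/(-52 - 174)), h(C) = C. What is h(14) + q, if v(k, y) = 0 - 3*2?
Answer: 13632/893 ≈ 15.265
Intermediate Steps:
v(k, y) = -6 (v(k, y) = 0 - 6 = -6)
q = 1130/893 (q = (-6 - 199)/(-162 + 1/(-52 - 174)) = -205/(-162 + 1/(-226)) = -205/(-162 - 1/226) = -205/(-36613/226) = -205*(-226/36613) = 1130/893 ≈ 1.2654)
h(14) + q = 14 + 1130/893 = 13632/893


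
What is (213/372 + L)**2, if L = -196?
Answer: 587238289/15376 ≈ 38192.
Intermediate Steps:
(213/372 + L)**2 = (213/372 - 196)**2 = (213*(1/372) - 196)**2 = (71/124 - 196)**2 = (-24233/124)**2 = 587238289/15376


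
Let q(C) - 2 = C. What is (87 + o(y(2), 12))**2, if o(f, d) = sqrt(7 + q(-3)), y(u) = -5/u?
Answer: (87 + sqrt(6))**2 ≈ 8001.2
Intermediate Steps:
q(C) = 2 + C
o(f, d) = sqrt(6) (o(f, d) = sqrt(7 + (2 - 3)) = sqrt(7 - 1) = sqrt(6))
(87 + o(y(2), 12))**2 = (87 + sqrt(6))**2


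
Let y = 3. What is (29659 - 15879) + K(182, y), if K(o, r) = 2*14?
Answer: 13808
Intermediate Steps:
K(o, r) = 28
(29659 - 15879) + K(182, y) = (29659 - 15879) + 28 = 13780 + 28 = 13808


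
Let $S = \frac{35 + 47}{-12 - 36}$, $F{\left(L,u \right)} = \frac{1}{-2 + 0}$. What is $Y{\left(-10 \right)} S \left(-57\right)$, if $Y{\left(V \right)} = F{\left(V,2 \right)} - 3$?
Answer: $- \frac{5453}{16} \approx -340.81$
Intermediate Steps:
$F{\left(L,u \right)} = - \frac{1}{2}$ ($F{\left(L,u \right)} = \frac{1}{-2} = - \frac{1}{2}$)
$S = - \frac{41}{24}$ ($S = \frac{82}{-48} = 82 \left(- \frac{1}{48}\right) = - \frac{41}{24} \approx -1.7083$)
$Y{\left(V \right)} = - \frac{7}{2}$ ($Y{\left(V \right)} = - \frac{1}{2} - 3 = - \frac{7}{2}$)
$Y{\left(-10 \right)} S \left(-57\right) = \left(- \frac{7}{2}\right) \left(- \frac{41}{24}\right) \left(-57\right) = \frac{287}{48} \left(-57\right) = - \frac{5453}{16}$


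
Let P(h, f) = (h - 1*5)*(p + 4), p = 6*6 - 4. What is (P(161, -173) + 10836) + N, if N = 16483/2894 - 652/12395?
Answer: 590354250657/35871130 ≈ 16458.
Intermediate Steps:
p = 32 (p = 36 - 4 = 32)
N = 202419897/35871130 (N = 16483*(1/2894) - 652*1/12395 = 16483/2894 - 652/12395 = 202419897/35871130 ≈ 5.6430)
P(h, f) = -180 + 36*h (P(h, f) = (h - 1*5)*(32 + 4) = (h - 5)*36 = (-5 + h)*36 = -180 + 36*h)
(P(161, -173) + 10836) + N = ((-180 + 36*161) + 10836) + 202419897/35871130 = ((-180 + 5796) + 10836) + 202419897/35871130 = (5616 + 10836) + 202419897/35871130 = 16452 + 202419897/35871130 = 590354250657/35871130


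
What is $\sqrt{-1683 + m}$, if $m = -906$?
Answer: $i \sqrt{2589} \approx 50.882 i$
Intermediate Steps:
$\sqrt{-1683 + m} = \sqrt{-1683 - 906} = \sqrt{-2589} = i \sqrt{2589}$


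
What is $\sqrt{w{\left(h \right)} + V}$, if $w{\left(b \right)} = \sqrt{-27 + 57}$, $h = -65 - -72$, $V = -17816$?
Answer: $\sqrt{-17816 + \sqrt{30}} \approx 133.46 i$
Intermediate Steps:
$h = 7$ ($h = -65 + 72 = 7$)
$w{\left(b \right)} = \sqrt{30}$
$\sqrt{w{\left(h \right)} + V} = \sqrt{\sqrt{30} - 17816} = \sqrt{-17816 + \sqrt{30}}$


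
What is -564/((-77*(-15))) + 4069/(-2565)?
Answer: -409757/197505 ≈ -2.0747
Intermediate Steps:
-564/((-77*(-15))) + 4069/(-2565) = -564/1155 + 4069*(-1/2565) = -564*1/1155 - 4069/2565 = -188/385 - 4069/2565 = -409757/197505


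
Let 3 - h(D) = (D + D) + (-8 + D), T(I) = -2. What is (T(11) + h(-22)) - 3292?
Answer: -3217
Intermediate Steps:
h(D) = 11 - 3*D (h(D) = 3 - ((D + D) + (-8 + D)) = 3 - (2*D + (-8 + D)) = 3 - (-8 + 3*D) = 3 + (8 - 3*D) = 11 - 3*D)
(T(11) + h(-22)) - 3292 = (-2 + (11 - 3*(-22))) - 3292 = (-2 + (11 + 66)) - 3292 = (-2 + 77) - 3292 = 75 - 3292 = -3217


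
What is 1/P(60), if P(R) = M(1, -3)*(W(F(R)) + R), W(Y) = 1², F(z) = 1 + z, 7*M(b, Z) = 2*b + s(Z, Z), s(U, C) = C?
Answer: -7/61 ≈ -0.11475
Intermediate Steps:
M(b, Z) = Z/7 + 2*b/7 (M(b, Z) = (2*b + Z)/7 = (Z + 2*b)/7 = Z/7 + 2*b/7)
W(Y) = 1
P(R) = -⅐ - R/7 (P(R) = ((⅐)*(-3) + (2/7)*1)*(1 + R) = (-3/7 + 2/7)*(1 + R) = -(1 + R)/7 = -⅐ - R/7)
1/P(60) = 1/(-⅐ - ⅐*60) = 1/(-⅐ - 60/7) = 1/(-61/7) = -7/61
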